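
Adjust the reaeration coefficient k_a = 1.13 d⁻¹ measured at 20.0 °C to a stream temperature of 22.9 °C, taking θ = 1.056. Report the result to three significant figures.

k_a ≈ 1.32 d⁻¹

k_a(T₂) = k_a(T₁) · θ^(T₂−T₁) = 1.13 × 1.056^(22.9−20.0)
= 1.13 × 1.056^2.90 = 1.13 × 1.171 = 1.323 d⁻¹.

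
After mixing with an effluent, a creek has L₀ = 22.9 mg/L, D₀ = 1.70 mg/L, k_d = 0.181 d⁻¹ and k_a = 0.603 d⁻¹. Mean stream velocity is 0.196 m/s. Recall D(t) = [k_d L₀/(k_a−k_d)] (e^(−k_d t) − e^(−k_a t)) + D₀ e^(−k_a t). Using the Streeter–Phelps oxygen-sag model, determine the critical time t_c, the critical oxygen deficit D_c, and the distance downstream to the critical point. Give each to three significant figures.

t_c ≈ 2.40 d; D_c ≈ 4.45 mg/L; x_c ≈ 40.7 km

With k_a/k_d = 3.331 and 1 − D₀(k_a−k_d)/(k_d L₀) = 0.8269,
t_c = ln(3.331 × 0.8269) / (0.603 − 0.181) = ln(2.755) / 0.4220 = 1.013/0.4220 = 2.401 d.
D_c = (k_d/k_a) L₀ e^(−k_d t_c) = (0.181/0.603) × 22.9 × e^(−0.181×2.401) = 0.3002 × 22.9 × 0.6475 = 4.451 mg/L.
x_c = v t_c = 0.196 m/s × 2.401 d × 86400 s/d = 40670 m ≈ 40.7 km.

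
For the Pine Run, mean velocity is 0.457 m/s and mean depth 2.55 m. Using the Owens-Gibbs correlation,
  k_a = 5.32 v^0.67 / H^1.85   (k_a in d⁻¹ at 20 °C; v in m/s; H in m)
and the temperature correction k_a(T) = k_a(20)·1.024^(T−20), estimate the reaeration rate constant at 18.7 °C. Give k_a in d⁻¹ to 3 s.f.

k_a ≈ 0.540 d⁻¹

k_a(20) = 5.32 × 0.457^0.67 / 2.55^1.85 = 5.32 × 0.5918 / 5.651 = 0.5571 d⁻¹.
k_a(18.7) = 0.5571 × 1.024^(18.7−20) = 0.5571 × 0.9696 = 0.5402 d⁻¹.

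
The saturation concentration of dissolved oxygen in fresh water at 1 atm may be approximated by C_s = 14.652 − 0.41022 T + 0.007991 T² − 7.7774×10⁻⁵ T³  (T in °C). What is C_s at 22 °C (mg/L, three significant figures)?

C_s ≈ 8.67 mg/L

C_s = 14.652 − 0.41022×22 + 0.007991×22² − 7.7774×10⁻⁵×22³ = 8.667 mg/L.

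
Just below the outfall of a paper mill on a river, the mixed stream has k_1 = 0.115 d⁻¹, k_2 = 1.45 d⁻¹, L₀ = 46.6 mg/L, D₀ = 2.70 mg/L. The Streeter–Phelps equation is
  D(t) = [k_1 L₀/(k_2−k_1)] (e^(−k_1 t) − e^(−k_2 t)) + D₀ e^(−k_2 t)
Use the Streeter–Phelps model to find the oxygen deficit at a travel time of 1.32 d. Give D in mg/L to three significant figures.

k_1 L₀/(k_2−k_1) = 0.115×46.6/(1.45−0.115) = 5.359/1.335 = 4.014 mg/L.
e^(−k_1 t) = e^(−0.115×1.320) = 0.8592; e^(−k_2 t) = e^(−1.45×1.320) = 0.1475.
D = 4.014 × (0.8592 − 0.1475) + 2.70 × 0.1475 = 2.857 + 0.3982 = 3.255 mg/L.

D ≈ 3.26 mg/L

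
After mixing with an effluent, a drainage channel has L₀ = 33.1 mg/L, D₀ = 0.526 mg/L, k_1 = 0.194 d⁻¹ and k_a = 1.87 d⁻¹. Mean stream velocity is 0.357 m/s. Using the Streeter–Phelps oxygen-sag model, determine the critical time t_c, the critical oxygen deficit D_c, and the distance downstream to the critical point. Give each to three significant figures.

With k_a/k_1 = 9.639 and 1 − D₀(k_a−k_1)/(k_1 L₀) = 0.8627,
t_c = ln(9.639 × 0.8627) / (1.87 − 0.194) = ln(8.316) / 1.676 = 2.118/1.676 = 1.264 d.
L(t_c) = L₀ e^(−k_1 t_c) = 33.1 × 0.7826 = 25.90 mg/L, and at the critical point k_a D_c = k_1 L, so D_c = (0.194/1.87) × 25.90 = 2.687 mg/L.
x_c = v t_c = 0.357 m/s × 1.264 d × 86400 s/d = 38980 m ≈ 39.0 km.

t_c ≈ 1.26 d; D_c ≈ 2.69 mg/L; x_c ≈ 39.0 km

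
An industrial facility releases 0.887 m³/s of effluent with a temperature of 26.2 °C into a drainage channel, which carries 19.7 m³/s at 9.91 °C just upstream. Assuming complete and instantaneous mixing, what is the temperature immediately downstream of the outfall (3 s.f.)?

Flow-weighted mixing: C = (Q_r C_r + Q_w C_w)/(Q_r + Q_w)
= (19.7×9.91 + 0.887×26.2)/(19.7 + 0.887) = 218.5/20.59 = 10.61 °C.

10.6 °C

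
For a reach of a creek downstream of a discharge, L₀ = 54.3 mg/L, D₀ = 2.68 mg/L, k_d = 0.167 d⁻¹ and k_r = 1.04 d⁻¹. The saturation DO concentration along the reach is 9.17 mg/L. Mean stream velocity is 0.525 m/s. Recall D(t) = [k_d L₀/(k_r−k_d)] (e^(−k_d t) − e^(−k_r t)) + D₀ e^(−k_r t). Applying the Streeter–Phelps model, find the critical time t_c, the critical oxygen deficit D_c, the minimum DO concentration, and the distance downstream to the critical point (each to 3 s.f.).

With k_r/k_d = 6.228 and 1 − D₀(k_r−k_d)/(k_d L₀) = 0.7420,
t_c = ln(6.228 × 0.7420) / (1.04 − 0.167) = ln(4.621) / 0.8730 = 1.531/0.8730 = 1.753 d.
D_c = (k_d/k_r) L₀ e^(−k_d t_c) = (0.167/1.04) × 54.3 × e^(−0.167×1.753) = 0.1606 × 54.3 × 0.7462 = 6.506 mg/L.
Minimum DO = C_s − D_c = 9.17 − 6.506 = 2.664 mg/L.
x_c = v t_c = 0.525 m/s × 1.753 d × 86400 s/d = 79530 m ≈ 79.5 km.

t_c ≈ 1.75 d; D_c ≈ 6.51 mg/L; min DO ≈ 2.66 mg/L; x_c ≈ 79.5 km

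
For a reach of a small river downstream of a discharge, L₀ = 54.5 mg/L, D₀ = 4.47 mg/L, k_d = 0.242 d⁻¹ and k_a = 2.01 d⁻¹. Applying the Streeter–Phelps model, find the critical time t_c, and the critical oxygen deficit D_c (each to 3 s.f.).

t_c = [1/(k_a−k_d)] ln[(k_a/k_d)(1 − D₀(k_a−k_d)/(k_d L₀))]
= [1/(2.01−0.242)] ln[(2.01/0.242)(1 − 4.47×1.768/(0.242×54.5))]
= (1/1.768) ln[8.306 × 0.4008] = 0.5656 × ln(3.329) = 0.5656 × 1.203 = 0.6802 d.
L(t_c) = L₀ e^(−k_d t_c) = 54.5 × 0.8482 = 46.23 mg/L, and at the critical point k_a D_c = k_d L, so D_c = (0.242/2.01) × 46.23 = 5.566 mg/L.

t_c ≈ 0.680 d; D_c ≈ 5.57 mg/L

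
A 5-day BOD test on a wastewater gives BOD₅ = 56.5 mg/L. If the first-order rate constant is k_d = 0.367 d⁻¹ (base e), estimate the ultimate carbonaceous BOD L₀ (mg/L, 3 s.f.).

L₀ ≈ 67.2 mg/L

BOD₅ = L₀(1 − e^(−5k_d)) ⇒ L₀ = BOD₅ / (1 − e^(−5×0.367))
= 56.5 / (1 − 0.1596) = 56.5 / 0.8404 = 67.23 mg/L.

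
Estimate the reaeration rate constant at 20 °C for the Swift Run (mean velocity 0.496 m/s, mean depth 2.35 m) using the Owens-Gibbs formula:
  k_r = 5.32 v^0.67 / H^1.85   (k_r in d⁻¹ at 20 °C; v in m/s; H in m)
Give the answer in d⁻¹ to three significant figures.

k_r ≈ 0.685 d⁻¹

k_r = 5.32 × 0.496^0.67 / 2.35^1.85 = 5.32 × 0.6251 / 4.858 = 0.6846 d⁻¹.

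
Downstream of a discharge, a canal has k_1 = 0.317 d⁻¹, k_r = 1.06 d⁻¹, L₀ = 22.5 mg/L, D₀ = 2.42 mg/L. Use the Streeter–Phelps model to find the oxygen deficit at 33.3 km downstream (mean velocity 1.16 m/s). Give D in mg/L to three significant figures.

D ≈ 3.59 mg/L

Travel time t = x/v = 33.3 km / (1.16 m/s) = 33300 m / 1.16 m/s = 28710 s = 0.3323 d.
k_1 L₀/(k_r−k_1) = 0.317×22.5/(1.06−0.317) = 7.133/0.7430 = 9.600 mg/L.
e^(−k_1 t) = e^(−0.317×0.3323) = 0.9000; e^(−k_r t) = e^(−1.06×0.3323) = 0.7031.
D = 9.600 × (0.9000 − 0.7031) + 2.42 × 0.7031 = 1.890 + 1.702 = 3.592 mg/L.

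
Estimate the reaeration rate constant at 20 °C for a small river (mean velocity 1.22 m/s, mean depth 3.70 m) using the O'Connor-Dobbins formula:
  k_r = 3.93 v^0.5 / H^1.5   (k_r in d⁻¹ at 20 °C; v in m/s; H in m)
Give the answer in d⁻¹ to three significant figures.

k_r ≈ 0.610 d⁻¹

k_r = 3.93 × 1.22^0.5 / 3.70^1.5 = 3.93 × 1.105 / 7.117 = 0.6099 d⁻¹.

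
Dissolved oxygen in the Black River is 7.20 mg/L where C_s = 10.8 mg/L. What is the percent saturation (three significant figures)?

66.7 % saturation

% saturation = C/C_s × 100 = 7.20/10.8 × 100 = 66.7 %.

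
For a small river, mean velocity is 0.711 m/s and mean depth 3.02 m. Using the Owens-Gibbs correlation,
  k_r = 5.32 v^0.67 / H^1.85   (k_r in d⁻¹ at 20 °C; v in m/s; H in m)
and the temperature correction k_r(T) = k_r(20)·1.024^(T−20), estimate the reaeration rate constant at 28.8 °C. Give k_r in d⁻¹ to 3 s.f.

k_r ≈ 0.675 d⁻¹

k_r(20) = 5.32 × 0.711^0.67 / 3.02^1.85 = 5.32 × 0.7957 / 7.727 = 0.5478 d⁻¹.
k_r(28.8) = 0.5478 × 1.024^(28.8−20) = 0.5478 × 1.232 = 0.6750 d⁻¹.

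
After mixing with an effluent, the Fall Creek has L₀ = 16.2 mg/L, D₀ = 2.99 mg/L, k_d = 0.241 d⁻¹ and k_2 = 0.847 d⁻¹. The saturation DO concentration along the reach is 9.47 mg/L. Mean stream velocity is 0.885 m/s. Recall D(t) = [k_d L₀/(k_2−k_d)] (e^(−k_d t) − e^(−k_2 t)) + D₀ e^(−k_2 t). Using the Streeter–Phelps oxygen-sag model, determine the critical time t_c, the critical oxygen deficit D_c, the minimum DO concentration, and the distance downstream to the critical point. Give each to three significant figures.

t_c ≈ 1.04 d; D_c ≈ 3.58 mg/L; min DO ≈ 5.89 mg/L; x_c ≈ 79.9 km

At the critical point dD/dt = 0, so k_d L₀ e^(−k_d t) = k_2 D. Substituting D(t) from the Streeter–Phelps equation and solving for t gives
t_c = ln[(k_2/k_d)(1 − D₀(k_2−k_d)/(k_d L₀))] / (k_2−k_d).
Here k_2−k_d = 0.6060 d⁻¹ and 1 − D₀(k_2−k_d)/(k_d L₀) = 1 − 2.99×0.6060/(0.241×16.2) = 0.5359, so
t_c = ln(3.515 × 0.5359) / 0.6060 = 0.6331 / 0.6060 = 1.045 d.
L(t_c) = L₀ e^(−k_d t_c) = 16.2 × 0.7774 = 12.59 mg/L, and at the critical point k_2 D_c = k_d L, so D_c = (0.241/0.847) × 12.59 = 3.583 mg/L.
Minimum DO = C_s − D_c = 9.47 − 3.583 = 5.887 mg/L.
x_c = v t_c = 0.885 m/s × 1.045 d × 86400 s/d = 79880 m ≈ 79.9 km.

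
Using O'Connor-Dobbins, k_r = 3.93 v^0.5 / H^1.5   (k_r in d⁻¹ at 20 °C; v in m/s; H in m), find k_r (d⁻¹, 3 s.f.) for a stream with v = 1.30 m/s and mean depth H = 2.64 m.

k_r = 3.93 × 1.30^0.5 / 2.64^1.5 = 3.93 × 1.140 / 4.289 = 1.045 d⁻¹.

k_r ≈ 1.04 d⁻¹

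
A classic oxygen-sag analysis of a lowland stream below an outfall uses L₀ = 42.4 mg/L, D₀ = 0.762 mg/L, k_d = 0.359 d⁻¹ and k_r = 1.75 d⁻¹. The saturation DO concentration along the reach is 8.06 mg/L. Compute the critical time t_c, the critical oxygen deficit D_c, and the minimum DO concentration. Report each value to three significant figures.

t_c ≈ 1.09 d; D_c ≈ 5.89 mg/L; min DO ≈ 2.17 mg/L

t_c = [1/(k_r−k_d)] ln[(k_r/k_d)(1 − D₀(k_r−k_d)/(k_d L₀))]
= [1/(1.75−0.359)] ln[(1.75/0.359)(1 − 0.762×1.391/(0.359×42.4))]
= (1/1.391) ln[4.875 × 0.9304] = 0.7189 × ln(4.535) = 0.7189 × 1.512 = 1.087 d.
L(t_c) = L₀ e^(−k_d t_c) = 42.4 × 0.6769 = 28.70 mg/L, and at the critical point k_r D_c = k_d L, so D_c = (0.359/1.75) × 28.70 = 5.888 mg/L.
Minimum DO = C_s − D_c = 8.06 − 5.888 = 2.172 mg/L.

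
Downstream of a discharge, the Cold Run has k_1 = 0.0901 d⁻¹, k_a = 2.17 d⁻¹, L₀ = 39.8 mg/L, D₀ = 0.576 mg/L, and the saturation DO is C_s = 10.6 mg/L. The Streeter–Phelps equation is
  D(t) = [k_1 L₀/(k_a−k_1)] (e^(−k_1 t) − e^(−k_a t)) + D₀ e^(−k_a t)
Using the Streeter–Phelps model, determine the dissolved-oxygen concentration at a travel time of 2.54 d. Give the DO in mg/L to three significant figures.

DO ≈ 9.23 mg/L

k_1 L₀/(k_a−k_1) = 0.0901×39.8/(2.17−0.0901) = 3.586/2.080 = 1.724 mg/L.
e^(−k_1 t) = e^(−0.0901×2.540) = 0.7954; e^(−k_a t) = e^(−2.17×2.540) = 0.004039.
D = 1.724 × (0.7954 − 0.004039) + 0.576 × 0.004039 = 1.364 + 0.002326 = 1.367 mg/L.
DO = C_s − D = 10.6 − 1.367 = 9.233 mg/L.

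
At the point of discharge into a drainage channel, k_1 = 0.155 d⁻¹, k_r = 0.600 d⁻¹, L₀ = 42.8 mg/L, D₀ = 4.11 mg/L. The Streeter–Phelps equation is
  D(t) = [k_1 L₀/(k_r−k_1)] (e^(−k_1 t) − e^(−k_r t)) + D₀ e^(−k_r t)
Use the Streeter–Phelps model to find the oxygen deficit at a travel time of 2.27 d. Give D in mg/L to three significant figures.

D ≈ 7.72 mg/L

k_1 L₀/(k_r−k_1) = 0.155×42.8/(0.600−0.155) = 6.634/0.4450 = 14.91 mg/L.
e^(−k_1 t) = e^(−0.155×2.270) = 0.7034; e^(−k_r t) = e^(−0.600×2.270) = 0.2561.
D = 14.91 × (0.7034 − 0.2561) + 4.11 × 0.2561 = 6.667 + 1.053 = 7.720 mg/L.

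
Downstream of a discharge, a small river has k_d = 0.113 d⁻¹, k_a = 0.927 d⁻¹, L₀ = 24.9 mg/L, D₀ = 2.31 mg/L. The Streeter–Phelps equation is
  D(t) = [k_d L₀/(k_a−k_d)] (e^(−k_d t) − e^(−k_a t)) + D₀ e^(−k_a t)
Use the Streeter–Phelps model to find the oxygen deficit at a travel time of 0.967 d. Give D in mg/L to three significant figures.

k_d L₀/(k_a−k_d) = 0.113×24.9/(0.927−0.113) = 2.814/0.8140 = 3.457 mg/L.
e^(−k_d t) = e^(−0.113×0.9670) = 0.8965; e^(−k_a t) = e^(−0.927×0.9670) = 0.4080.
D = 3.457 × (0.8965 − 0.4080) + 2.31 × 0.4080 = 1.688 + 0.9426 = 2.631 mg/L.

D ≈ 2.63 mg/L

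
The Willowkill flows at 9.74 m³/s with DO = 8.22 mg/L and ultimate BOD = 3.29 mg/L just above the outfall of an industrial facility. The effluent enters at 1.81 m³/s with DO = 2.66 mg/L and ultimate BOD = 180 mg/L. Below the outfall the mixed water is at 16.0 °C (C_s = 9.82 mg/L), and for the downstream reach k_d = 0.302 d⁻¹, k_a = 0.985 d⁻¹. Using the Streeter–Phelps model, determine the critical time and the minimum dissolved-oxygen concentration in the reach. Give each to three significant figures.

Mixed DO = (9.74×8.22 + 1.81×2.66)/(9.74+1.81) = 84.88/11.55 = 7.349 mg/L.
Mixed L₀ = (9.74×3.29 + 1.81×180)/(11.55) = 357.8/11.55 = 30.98 mg/L.
Initial deficit D₀ = C_s − DO₀ = 9.82 − 7.349 = 2.471 mg/L.
t_c = (1/0.6830) ln[(0.985/0.302)(1 − 2.471×0.6830/(0.302×30.98))] = 1.464 × ln(2.673) = 1.440 d.
D_c = (0.302/0.985) × 30.98 × e^(−0.302×1.440) = 0.3066 × 30.98 × 0.6474 = 6.150 mg/L.
Minimum DO = 9.82 − 6.150 = 3.670 mg/L.

t_c ≈ 1.44 d; minimum DO ≈ 3.67 mg/L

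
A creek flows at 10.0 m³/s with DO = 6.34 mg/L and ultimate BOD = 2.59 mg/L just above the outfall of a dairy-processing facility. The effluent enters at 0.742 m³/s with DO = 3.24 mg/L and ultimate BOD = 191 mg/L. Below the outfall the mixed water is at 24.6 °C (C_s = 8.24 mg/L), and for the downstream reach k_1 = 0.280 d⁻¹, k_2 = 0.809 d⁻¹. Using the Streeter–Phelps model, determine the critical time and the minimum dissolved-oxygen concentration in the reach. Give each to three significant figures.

t_c ≈ 1.45 d; minimum DO ≈ 4.64 mg/L

Mixed DO = (10.0×6.34 + 0.742×3.24)/(10.0+0.742) = 65.80/10.74 = 6.126 mg/L.
Mixed L₀ = (10.0×2.59 + 0.742×191)/(10.74) = 167.6/10.74 = 15.60 mg/L.
Initial deficit D₀ = C_s − DO₀ = 8.24 − 6.126 = 2.114 mg/L.
t_c = (1/0.5290) ln[(0.809/0.280)(1 − 2.114×0.5290/(0.280×15.60))] = 1.890 × ln(2.150) = 1.447 d.
D_c = (0.280/0.809) × 15.60 × e^(−0.280×1.447) = 0.3461 × 15.60 × 0.6669 = 3.602 mg/L.
Minimum DO = 8.24 − 3.602 = 4.638 mg/L.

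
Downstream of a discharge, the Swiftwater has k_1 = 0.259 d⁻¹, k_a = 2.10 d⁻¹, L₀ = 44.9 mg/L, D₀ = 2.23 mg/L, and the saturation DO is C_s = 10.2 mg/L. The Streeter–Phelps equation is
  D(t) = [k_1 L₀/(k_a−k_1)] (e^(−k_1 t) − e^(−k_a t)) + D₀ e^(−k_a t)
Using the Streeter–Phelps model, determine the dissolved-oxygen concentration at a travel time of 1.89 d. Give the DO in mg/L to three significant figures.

DO ≈ 6.41 mg/L

k_1 L₀/(k_a−k_1) = 0.259×44.9/(2.10−0.259) = 11.63/1.841 = 6.317 mg/L.
e^(−k_1 t) = e^(−0.259×1.890) = 0.6129; e^(−k_a t) = e^(−2.10×1.890) = 0.01889.
D = 6.317 × (0.6129 − 0.01889) + 2.23 × 0.01889 = 3.752 + 0.04213 = 3.794 mg/L.
DO = C_s − D = 10.2 − 3.794 = 6.406 mg/L.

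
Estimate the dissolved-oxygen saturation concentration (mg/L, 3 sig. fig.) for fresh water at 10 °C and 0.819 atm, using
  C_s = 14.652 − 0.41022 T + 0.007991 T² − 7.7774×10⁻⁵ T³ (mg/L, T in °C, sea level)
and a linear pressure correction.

At sea level: C_s = 14.652 − 0.41022×10 + 0.007991×10² − 7.7774×10⁻⁵×10³ = 11.27 mg/L.
Pressure correction: C_s' = 11.27 × 0.819 = 9.231 mg/L.

C_s ≈ 9.23 mg/L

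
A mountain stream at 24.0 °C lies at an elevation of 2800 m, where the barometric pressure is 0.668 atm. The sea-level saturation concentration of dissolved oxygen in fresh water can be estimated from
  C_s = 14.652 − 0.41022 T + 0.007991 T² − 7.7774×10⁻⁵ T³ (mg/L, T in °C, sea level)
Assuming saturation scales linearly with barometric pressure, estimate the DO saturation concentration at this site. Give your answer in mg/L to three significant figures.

C_s ≈ 5.57 mg/L

At sea level: C_s = 14.652 − 0.41022×24.0 + 0.007991×24.0² − 7.7774×10⁻⁵×24.0³ = 8.334 mg/L.
Pressure correction: C_s' = 8.334 × 0.668 = 5.567 mg/L.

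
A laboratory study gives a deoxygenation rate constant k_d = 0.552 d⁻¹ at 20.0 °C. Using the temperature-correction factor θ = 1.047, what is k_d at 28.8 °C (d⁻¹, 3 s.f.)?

k_d ≈ 0.827 d⁻¹

k_d(T₂) = k_d(T₁) · θ^(T₂−T₁) = 0.552 × 1.047^(28.8−20.0)
= 0.552 × 1.047^8.80 = 0.552 × 1.498 = 0.8269 d⁻¹.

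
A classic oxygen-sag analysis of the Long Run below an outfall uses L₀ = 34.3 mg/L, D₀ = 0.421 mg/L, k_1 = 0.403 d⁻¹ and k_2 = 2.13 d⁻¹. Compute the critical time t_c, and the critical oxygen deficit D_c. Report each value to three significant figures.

t_c ≈ 0.933 d; D_c ≈ 4.46 mg/L

t_c = [1/(k_2−k_1)] ln[(k_2/k_1)(1 − D₀(k_2−k_1)/(k_1 L₀))]
= [1/(2.13−0.403)] ln[(2.13/0.403)(1 − 0.421×1.727/(0.403×34.3))]
= (1/1.727) ln[5.285 × 0.9474] = 0.5790 × ln(5.007) = 0.5790 × 1.611 = 0.9328 d.
D_c = (k_1/k_2) L₀ e^(−k_1 t_c) = (0.403/2.13) × 34.3 × e^(−0.403×0.9328) = 0.1892 × 34.3 × 0.6867 = 4.456 mg/L.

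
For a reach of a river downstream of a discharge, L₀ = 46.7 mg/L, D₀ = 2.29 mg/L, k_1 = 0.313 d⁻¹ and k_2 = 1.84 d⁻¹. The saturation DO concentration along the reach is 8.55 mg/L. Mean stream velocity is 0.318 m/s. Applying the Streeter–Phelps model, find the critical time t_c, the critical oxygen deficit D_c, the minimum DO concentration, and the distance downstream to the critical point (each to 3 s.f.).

t_c ≈ 0.981 d; D_c ≈ 5.84 mg/L; min DO ≈ 2.71 mg/L; x_c ≈ 27.0 km

At the critical point dD/dt = 0, so k_1 L₀ e^(−k_1 t) = k_2 D. Substituting D(t) from the Streeter–Phelps equation and solving for t gives
t_c = ln[(k_2/k_1)(1 − D₀(k_2−k_1)/(k_1 L₀))] / (k_2−k_1).
Here k_2−k_1 = 1.527 d⁻¹ and 1 − D₀(k_2−k_1)/(k_1 L₀) = 1 − 2.29×1.527/(0.313×46.7) = 0.7608, so
t_c = ln(5.879 × 0.7608) / 1.527 = 1.498 / 1.527 = 0.9809 d.
D_c = (k_1/k_2) L₀ e^(−k_1 t_c) = (0.313/1.84) × 46.7 × e^(−0.313×0.9809) = 0.1701 × 46.7 × 0.7356 = 5.844 mg/L.
Minimum DO = C_s − D_c = 8.55 − 5.844 = 2.706 mg/L.
x_c = v t_c = 0.318 m/s × 0.9809 d × 86400 s/d = 26950 m ≈ 27.0 km.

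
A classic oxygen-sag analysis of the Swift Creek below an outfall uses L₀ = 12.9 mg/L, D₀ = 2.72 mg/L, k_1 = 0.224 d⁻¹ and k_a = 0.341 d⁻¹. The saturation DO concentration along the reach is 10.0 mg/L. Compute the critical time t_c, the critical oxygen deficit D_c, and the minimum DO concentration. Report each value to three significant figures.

t_c ≈ 2.59 d; D_c ≈ 4.74 mg/L; min DO ≈ 5.26 mg/L

At the critical point dD/dt = 0, so k_1 L₀ e^(−k_1 t) = k_a D. Substituting D(t) from the Streeter–Phelps equation and solving for t gives
t_c = ln[(k_a/k_1)(1 − D₀(k_a−k_1)/(k_1 L₀))] / (k_a−k_1).
Here k_a−k_1 = 0.1170 d⁻¹ and 1 − D₀(k_a−k_1)/(k_1 L₀) = 1 − 2.72×0.1170/(0.224×12.9) = 0.8899, so
t_c = ln(1.522 × 0.8899) / 0.1170 = 0.3036 / 0.1170 = 2.594 d.
D_c = (k_1/k_a) L₀ e^(−k_1 t_c) = (0.224/0.341) × 12.9 × e^(−0.224×2.594) = 0.6569 × 12.9 × 0.5592 = 4.739 mg/L.
Minimum DO = C_s − D_c = 10.0 − 4.739 = 5.261 mg/L.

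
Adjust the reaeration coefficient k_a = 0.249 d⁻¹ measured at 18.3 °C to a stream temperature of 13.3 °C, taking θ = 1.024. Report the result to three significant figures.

k_a(T₂) = k_a(T₁) · θ^(T₂−T₁) = 0.249 × 1.024^(13.3−18.3)
= 0.249 × 1.024^-5.00 = 0.249 × 0.8882 = 0.2212 d⁻¹.

k_a ≈ 0.221 d⁻¹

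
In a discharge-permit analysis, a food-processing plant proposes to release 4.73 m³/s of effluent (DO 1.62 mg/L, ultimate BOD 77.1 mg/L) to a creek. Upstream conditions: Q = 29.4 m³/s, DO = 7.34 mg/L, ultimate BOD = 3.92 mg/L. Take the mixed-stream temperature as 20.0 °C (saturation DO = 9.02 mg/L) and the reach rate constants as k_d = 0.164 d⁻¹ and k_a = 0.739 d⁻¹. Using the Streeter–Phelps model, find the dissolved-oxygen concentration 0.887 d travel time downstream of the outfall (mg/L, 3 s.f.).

DO ≈ 6.35 mg/L

Mixed DO = (29.4×7.34 + 4.73×1.62)/(29.4+4.73) = 223.5/34.13 = 6.547 mg/L.
Mixed L₀ = (29.4×3.92 + 4.73×77.1)/(34.13) = 479.9/34.13 = 14.06 mg/L.
Initial deficit D₀ = C_s − DO₀ = 9.02 − 6.547 = 2.473 mg/L.
D(0.887) = [0.164×14.06/(0.739−0.164)](e^(−0.164×0.887) − e^(−0.739×0.887)) + 2.473 e^(−0.739×0.887)
= 4.011 × (0.8646 − 0.5192) + 2.473 × 0.5192 = 2.669 mg/L.
DO = 9.02 − 2.669 = 6.351 mg/L.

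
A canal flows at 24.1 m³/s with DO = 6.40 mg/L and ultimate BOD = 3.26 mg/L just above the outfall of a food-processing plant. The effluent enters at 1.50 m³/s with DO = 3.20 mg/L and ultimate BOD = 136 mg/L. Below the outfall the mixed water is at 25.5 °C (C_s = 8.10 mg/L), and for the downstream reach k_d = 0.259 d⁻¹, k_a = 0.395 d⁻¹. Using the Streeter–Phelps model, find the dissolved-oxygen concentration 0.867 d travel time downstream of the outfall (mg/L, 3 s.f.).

DO ≈ 4.89 mg/L

Mixed DO = (24.1×6.40 + 1.50×3.20)/(24.1+1.50) = 159.0/25.60 = 6.213 mg/L.
Mixed L₀ = (24.1×3.26 + 1.50×136)/(25.60) = 282.6/25.60 = 11.04 mg/L.
Initial deficit D₀ = C_s − DO₀ = 8.10 − 6.213 = 1.887 mg/L.
D(0.867) = [0.259×11.04/(0.395−0.259)](e^(−0.259×0.867) − e^(−0.395×0.867)) + 1.887 e^(−0.395×0.867)
= 21.02 × (0.7989 − 0.7100) + 1.887 × 0.7100 = 3.208 mg/L.
DO = 8.10 − 3.208 = 4.892 mg/L.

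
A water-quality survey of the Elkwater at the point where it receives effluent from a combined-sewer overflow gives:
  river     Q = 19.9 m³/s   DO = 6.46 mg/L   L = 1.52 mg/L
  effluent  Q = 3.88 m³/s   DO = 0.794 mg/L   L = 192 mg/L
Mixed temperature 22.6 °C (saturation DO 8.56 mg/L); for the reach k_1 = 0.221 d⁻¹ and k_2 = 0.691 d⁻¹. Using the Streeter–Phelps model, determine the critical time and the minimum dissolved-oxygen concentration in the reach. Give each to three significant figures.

Mixed DO = (19.9×6.46 + 3.88×0.794)/(19.9+3.88) = 131.6/23.78 = 5.536 mg/L.
Mixed L₀ = (19.9×1.52 + 3.88×192)/(23.78) = 775.2/23.78 = 32.60 mg/L.
Initial deficit D₀ = C_s − DO₀ = 8.56 − 5.536 = 3.024 mg/L.
t_c = (1/0.4700) ln[(0.691/0.221)(1 − 3.024×0.4700/(0.221×32.60))] = 2.128 × ln(2.510) = 1.958 d.
D_c = (0.221/0.691) × 32.60 × e^(−0.221×1.958) = 0.3198 × 32.60 × 0.6488 = 6.764 mg/L.
Minimum DO = 8.56 − 6.764 = 1.796 mg/L.

t_c ≈ 1.96 d; minimum DO ≈ 1.80 mg/L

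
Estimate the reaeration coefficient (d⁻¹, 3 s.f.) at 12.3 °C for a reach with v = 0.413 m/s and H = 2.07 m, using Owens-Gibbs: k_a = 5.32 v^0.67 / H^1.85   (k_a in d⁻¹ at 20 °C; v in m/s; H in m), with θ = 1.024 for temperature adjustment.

k_a ≈ 0.638 d⁻¹

k_a(20) = 5.32 × 0.413^0.67 / 2.07^1.85 = 5.32 × 0.5530 / 3.842 = 0.7657 d⁻¹.
k_a(12.3) = 0.7657 × 1.024^(12.3−20) = 0.7657 × 0.8331 = 0.6379 d⁻¹.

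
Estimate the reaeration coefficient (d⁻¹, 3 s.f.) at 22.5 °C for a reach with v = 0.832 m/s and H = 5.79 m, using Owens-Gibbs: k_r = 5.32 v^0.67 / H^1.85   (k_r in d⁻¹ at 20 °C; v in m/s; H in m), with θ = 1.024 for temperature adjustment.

k_r(20) = 5.32 × 0.832^0.67 / 5.79^1.85 = 5.32 × 0.8841 / 25.76 = 0.1826 d⁻¹.
k_r(22.5) = 0.1826 × 1.024^(22.5−20) = 0.1826 × 1.061 = 0.1937 d⁻¹.

k_r ≈ 0.194 d⁻¹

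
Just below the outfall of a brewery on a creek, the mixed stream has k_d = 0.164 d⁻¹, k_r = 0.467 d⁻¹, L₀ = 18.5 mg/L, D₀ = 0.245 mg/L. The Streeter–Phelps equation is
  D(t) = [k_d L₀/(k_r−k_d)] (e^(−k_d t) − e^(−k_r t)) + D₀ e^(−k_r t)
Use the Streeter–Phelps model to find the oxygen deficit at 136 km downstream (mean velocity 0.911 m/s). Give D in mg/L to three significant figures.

Travel time t = x/v = 136 km / (0.911 m/s) = 136000 m / 0.911 m/s = 149300 s = 1.728 d.
k_d L₀/(k_r−k_d) = 0.164×18.5/(0.467−0.164) = 3.034/0.3030 = 10.01 mg/L.
e^(−k_d t) = e^(−0.164×1.728) = 0.7532; e^(−k_r t) = e^(−0.467×1.728) = 0.4462.
D = 10.01 × (0.7532 − 0.4462) + 0.245 × 0.4462 = 3.074 + 0.1093 = 3.183 mg/L.

D ≈ 3.18 mg/L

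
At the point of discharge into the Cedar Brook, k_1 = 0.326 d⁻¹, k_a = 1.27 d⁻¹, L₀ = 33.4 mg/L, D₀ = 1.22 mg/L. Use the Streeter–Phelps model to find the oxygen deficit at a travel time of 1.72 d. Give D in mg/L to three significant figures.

D ≈ 5.42 mg/L

k_1 L₀/(k_a−k_1) = 0.326×33.4/(1.27−0.326) = 10.89/0.9440 = 11.53 mg/L.
e^(−k_1 t) = e^(−0.326×1.720) = 0.5708; e^(−k_a t) = e^(−1.27×1.720) = 0.1125.
D = 11.53 × (0.5708 − 0.1125) + 1.22 × 0.1125 = 5.286 + 0.1373 = 5.423 mg/L.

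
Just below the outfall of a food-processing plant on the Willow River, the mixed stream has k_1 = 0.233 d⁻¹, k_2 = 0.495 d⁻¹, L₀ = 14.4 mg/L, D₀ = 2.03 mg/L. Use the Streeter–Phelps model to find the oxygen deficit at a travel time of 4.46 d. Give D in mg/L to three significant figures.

k_1 L₀/(k_2−k_1) = 0.233×14.4/(0.495−0.233) = 3.355/0.2620 = 12.81 mg/L.
e^(−k_1 t) = e^(−0.233×4.460) = 0.3537; e^(−k_2 t) = e^(−0.495×4.460) = 0.1100.
D = 12.81 × (0.3537 − 0.1100) + 2.03 × 0.1100 = 3.122 + 0.2232 = 3.345 mg/L.

D ≈ 3.35 mg/L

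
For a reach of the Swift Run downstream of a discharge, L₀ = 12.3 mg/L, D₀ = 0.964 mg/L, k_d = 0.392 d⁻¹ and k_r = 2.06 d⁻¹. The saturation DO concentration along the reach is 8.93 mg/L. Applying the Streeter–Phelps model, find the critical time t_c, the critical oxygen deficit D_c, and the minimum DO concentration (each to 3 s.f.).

t_c ≈ 0.751 d; D_c ≈ 1.74 mg/L; min DO ≈ 7.19 mg/L

With k_r/k_d = 5.255 and 1 − D₀(k_r−k_d)/(k_d L₀) = 0.6665,
t_c = ln(5.255 × 0.6665) / (2.06 − 0.392) = ln(3.503) / 1.668 = 1.254/1.668 = 0.7515 d.
L(t_c) = L₀ e^(−k_d t_c) = 12.3 × 0.7448 = 9.162 mg/L, and at the critical point k_r D_c = k_d L, so D_c = (0.392/2.06) × 9.162 = 1.743 mg/L.
Minimum DO = C_s − D_c = 8.93 − 1.743 = 7.187 mg/L.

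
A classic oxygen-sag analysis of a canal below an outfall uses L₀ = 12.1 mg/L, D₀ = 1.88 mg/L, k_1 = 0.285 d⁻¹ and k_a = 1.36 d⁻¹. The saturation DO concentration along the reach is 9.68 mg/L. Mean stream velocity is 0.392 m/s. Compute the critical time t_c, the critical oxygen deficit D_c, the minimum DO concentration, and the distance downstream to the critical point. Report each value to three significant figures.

t_c ≈ 0.633 d; D_c ≈ 2.12 mg/L; min DO ≈ 7.56 mg/L; x_c ≈ 21.4 km

t_c = [1/(k_a−k_1)] ln[(k_a/k_1)(1 − D₀(k_a−k_1)/(k_1 L₀))]
= [1/(1.36−0.285)] ln[(1.36/0.285)(1 − 1.88×1.075/(0.285×12.1))]
= (1/1.075) ln[4.772 × 0.4139] = 0.9302 × ln(1.975) = 0.9302 × 0.6807 = 0.6332 d.
D_c = (k_1/k_a) L₀ e^(−k_1 t_c) = (0.285/1.36) × 12.1 × e^(−0.285×0.6332) = 0.2096 × 12.1 × 0.8349 = 2.117 mg/L.
Minimum DO = C_s − D_c = 9.68 − 2.117 = 7.563 mg/L.
x_c = v t_c = 0.392 m/s × 0.6332 d × 86400 s/d = 21450 m ≈ 21.4 km.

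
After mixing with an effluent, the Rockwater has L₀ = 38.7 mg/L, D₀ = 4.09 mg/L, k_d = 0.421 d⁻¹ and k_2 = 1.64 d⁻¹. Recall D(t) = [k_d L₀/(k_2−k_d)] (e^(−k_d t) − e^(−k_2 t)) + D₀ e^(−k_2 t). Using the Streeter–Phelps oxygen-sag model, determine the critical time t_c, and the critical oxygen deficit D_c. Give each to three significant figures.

With k_2/k_d = 3.895 and 1 − D₀(k_2−k_d)/(k_d L₀) = 0.6940,
t_c = ln(3.895 × 0.6940) / (1.64 − 0.421) = ln(2.703) / 1.219 = 0.9945/1.219 = 0.8159 d.
L(t_c) = L₀ e^(−k_d t_c) = 38.7 × 0.7093 = 27.45 mg/L, and at the critical point k_2 D_c = k_d L, so D_c = (0.421/1.64) × 27.45 = 7.047 mg/L.

t_c ≈ 0.816 d; D_c ≈ 7.05 mg/L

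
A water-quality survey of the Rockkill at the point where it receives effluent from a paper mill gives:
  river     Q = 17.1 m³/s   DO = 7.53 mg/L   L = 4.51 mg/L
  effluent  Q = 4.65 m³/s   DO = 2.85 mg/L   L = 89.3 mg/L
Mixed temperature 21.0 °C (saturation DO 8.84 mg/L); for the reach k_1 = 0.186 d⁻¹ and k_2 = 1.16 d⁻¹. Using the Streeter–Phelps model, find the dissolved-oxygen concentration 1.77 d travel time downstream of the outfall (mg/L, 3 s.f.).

Mixed DO = (17.1×7.53 + 4.65×2.85)/(17.1+4.65) = 142.0/21.75 = 6.529 mg/L.
Mixed L₀ = (17.1×4.51 + 4.65×89.3)/(21.75) = 492.4/21.75 = 22.64 mg/L.
Initial deficit D₀ = C_s − DO₀ = 8.84 − 6.529 = 2.311 mg/L.
D(1.77) = [0.186×22.64/(1.16−0.186)](e^(−0.186×1.77) − e^(−1.16×1.77)) + 2.311 e^(−1.16×1.77)
= 4.323 × (0.7195 − 0.1283) + 2.311 × 0.1283 = 2.852 mg/L.
DO = 8.84 − 2.852 = 5.988 mg/L.

DO ≈ 5.99 mg/L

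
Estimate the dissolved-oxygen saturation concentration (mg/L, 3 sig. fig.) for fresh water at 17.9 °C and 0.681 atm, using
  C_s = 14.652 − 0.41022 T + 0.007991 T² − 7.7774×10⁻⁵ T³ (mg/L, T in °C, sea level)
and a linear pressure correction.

C_s ≈ 6.42 mg/L

At sea level: C_s = 14.652 − 0.41022×17.9 + 0.007991×17.9² − 7.7774×10⁻⁵×17.9³ = 9.423 mg/L.
Pressure correction: C_s' = 9.423 × 0.681 = 6.417 mg/L.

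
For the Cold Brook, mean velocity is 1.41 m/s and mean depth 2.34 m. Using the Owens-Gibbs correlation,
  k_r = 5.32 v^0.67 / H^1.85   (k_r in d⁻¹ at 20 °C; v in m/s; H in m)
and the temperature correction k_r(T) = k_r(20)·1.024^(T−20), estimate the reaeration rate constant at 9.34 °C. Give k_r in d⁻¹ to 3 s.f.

k_r(20) = 5.32 × 1.41^0.67 / 2.34^1.85 = 5.32 × 1.259 / 4.820 = 1.389 d⁻¹.
k_r(9.34) = 1.389 × 1.024^(9.34−20) = 1.389 × 0.7766 = 1.079 d⁻¹.

k_r ≈ 1.08 d⁻¹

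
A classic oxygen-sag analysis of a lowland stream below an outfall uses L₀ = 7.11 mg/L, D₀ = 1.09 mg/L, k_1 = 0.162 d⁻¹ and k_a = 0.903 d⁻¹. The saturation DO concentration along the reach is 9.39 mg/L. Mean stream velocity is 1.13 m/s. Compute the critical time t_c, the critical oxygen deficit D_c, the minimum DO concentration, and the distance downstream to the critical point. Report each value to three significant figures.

t_c ≈ 0.688 d; D_c ≈ 1.14 mg/L; min DO ≈ 8.25 mg/L; x_c ≈ 67.2 km

t_c = [1/(k_a−k_1)] ln[(k_a/k_1)(1 − D₀(k_a−k_1)/(k_1 L₀))]
= [1/(0.903−0.162)] ln[(0.903/0.162)(1 − 1.09×0.7410/(0.162×7.11))]
= (1/0.7410) ln[5.574 × 0.2988] = 1.350 × ln(1.665) = 1.350 × 0.5100 = 0.6883 d.
D_c = (k_1/k_a) L₀ e^(−k_1 t_c) = (0.162/0.903) × 7.11 × e^(−0.162×0.6883) = 0.1794 × 7.11 × 0.8945 = 1.141 mg/L.
Minimum DO = C_s − D_c = 9.39 − 1.141 = 8.249 mg/L.
x_c = v t_c = 1.13 m/s × 0.6883 d × 86400 s/d = 67200 m ≈ 67.2 km.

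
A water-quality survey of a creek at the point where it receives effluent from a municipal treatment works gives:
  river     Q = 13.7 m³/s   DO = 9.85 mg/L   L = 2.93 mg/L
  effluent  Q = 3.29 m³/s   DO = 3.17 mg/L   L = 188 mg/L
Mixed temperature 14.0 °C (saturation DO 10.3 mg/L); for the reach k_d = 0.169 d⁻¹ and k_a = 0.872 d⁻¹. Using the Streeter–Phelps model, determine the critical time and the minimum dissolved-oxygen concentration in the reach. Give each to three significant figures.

t_c ≈ 2.04 d; minimum DO ≈ 4.98 mg/L

Mixed DO = (13.7×9.85 + 3.29×3.17)/(13.7+3.29) = 145.4/16.99 = 8.556 mg/L.
Mixed L₀ = (13.7×2.93 + 3.29×188)/(16.99) = 658.7/16.99 = 38.77 mg/L.
Initial deficit D₀ = C_s − DO₀ = 10.3 − 8.556 = 1.744 mg/L.
t_c = (1/0.7030) ln[(0.872/0.169)(1 − 1.744×0.7030/(0.169×38.77))] = 1.422 × ln(4.194) = 2.039 d.
D_c = (0.169/0.872) × 38.77 × e^(−0.169×2.039) = 0.1938 × 38.77 × 0.7085 = 5.323 mg/L.
Minimum DO = 10.3 − 5.323 = 4.977 mg/L.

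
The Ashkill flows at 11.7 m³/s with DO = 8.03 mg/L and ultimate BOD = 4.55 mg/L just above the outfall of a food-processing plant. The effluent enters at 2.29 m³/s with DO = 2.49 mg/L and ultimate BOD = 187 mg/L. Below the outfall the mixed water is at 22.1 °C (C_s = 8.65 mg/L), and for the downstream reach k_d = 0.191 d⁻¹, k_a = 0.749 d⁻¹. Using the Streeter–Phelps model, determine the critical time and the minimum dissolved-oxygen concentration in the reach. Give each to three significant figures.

Mixed DO = (11.7×8.03 + 2.29×2.49)/(11.7+2.29) = 99.65/13.99 = 7.123 mg/L.
Mixed L₀ = (11.7×4.55 + 2.29×187)/(13.99) = 481.5/13.99 = 34.41 mg/L.
Initial deficit D₀ = C_s − DO₀ = 8.65 − 7.123 = 1.527 mg/L.
t_c = (1/0.5580) ln[(0.749/0.191)(1 − 1.527×0.5580/(0.191×34.41))] = 1.792 × ln(3.413) = 2.200 d.
D_c = (0.191/0.749) × 34.41 × e^(−0.191×2.200) = 0.2550 × 34.41 × 0.6569 = 5.765 mg/L.
Minimum DO = 8.65 − 5.765 = 2.885 mg/L.

t_c ≈ 2.20 d; minimum DO ≈ 2.88 mg/L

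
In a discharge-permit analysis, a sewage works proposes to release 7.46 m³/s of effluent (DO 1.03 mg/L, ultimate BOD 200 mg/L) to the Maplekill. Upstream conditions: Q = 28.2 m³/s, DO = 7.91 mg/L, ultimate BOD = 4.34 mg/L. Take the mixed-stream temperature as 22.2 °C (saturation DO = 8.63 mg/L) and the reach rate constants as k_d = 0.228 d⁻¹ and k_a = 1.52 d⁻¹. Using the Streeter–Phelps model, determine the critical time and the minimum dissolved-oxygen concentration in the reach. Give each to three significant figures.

Mixed DO = (28.2×7.91 + 7.46×1.03)/(28.2+7.46) = 230.7/35.66 = 6.471 mg/L.
Mixed L₀ = (28.2×4.34 + 7.46×200)/(35.66) = 1614/35.66 = 45.27 mg/L.
Initial deficit D₀ = C_s − DO₀ = 8.63 − 6.471 = 2.159 mg/L.
t_c = (1/1.292) ln[(1.52/0.228)(1 − 2.159×1.292/(0.228×45.27))] = 0.7740 × ln(4.865) = 1.224 d.
D_c = (0.228/1.52) × 45.27 × e^(−0.228×1.224) = 0.1500 × 45.27 × 0.7564 = 5.137 mg/L.
Minimum DO = 8.63 − 5.137 = 3.493 mg/L.

t_c ≈ 1.22 d; minimum DO ≈ 3.49 mg/L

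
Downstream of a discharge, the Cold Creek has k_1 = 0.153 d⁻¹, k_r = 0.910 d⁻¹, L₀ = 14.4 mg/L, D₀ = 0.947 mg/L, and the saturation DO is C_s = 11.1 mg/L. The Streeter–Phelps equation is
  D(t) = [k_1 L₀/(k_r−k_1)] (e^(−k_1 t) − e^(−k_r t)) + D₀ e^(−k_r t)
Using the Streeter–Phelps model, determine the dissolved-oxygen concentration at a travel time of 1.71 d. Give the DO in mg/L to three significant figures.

DO ≈ 9.27 mg/L

k_1 L₀/(k_r−k_1) = 0.153×14.4/(0.910−0.153) = 2.203/0.7570 = 2.910 mg/L.
e^(−k_1 t) = e^(−0.153×1.710) = 0.7698; e^(−k_r t) = e^(−0.910×1.710) = 0.2110.
D = 2.910 × (0.7698 − 0.2110) + 0.947 × 0.2110 = 1.626 + 0.1998 = 1.826 mg/L.
DO = C_s − D = 11.1 − 1.826 = 9.274 mg/L.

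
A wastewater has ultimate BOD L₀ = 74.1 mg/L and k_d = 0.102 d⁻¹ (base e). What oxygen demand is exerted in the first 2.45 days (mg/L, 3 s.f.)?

y ≈ 16.4 mg/L

y_t = L₀(1 − e^(−k_d t)) = 74.1 × (1 − e^(−0.102×2.45))
= 74.1 × (1 − 0.7789) = 74.1 × 0.2211 = 16.39 mg/L.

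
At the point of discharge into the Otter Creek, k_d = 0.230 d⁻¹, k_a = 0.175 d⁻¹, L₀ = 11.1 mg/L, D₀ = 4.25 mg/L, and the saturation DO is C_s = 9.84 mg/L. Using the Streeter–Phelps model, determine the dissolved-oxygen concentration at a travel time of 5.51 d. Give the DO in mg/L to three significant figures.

DO ≈ 3.59 mg/L

k_d L₀/(k_a−k_d) = 0.230×11.1/(0.175−0.230) = 2.553/-0.05500 = -46.42 mg/L.
e^(−k_d t) = e^(−0.230×5.510) = 0.2816; e^(−k_a t) = e^(−0.175×5.510) = 0.3813.
D = -46.42 × (0.2816 − 0.3813) + 4.25 × 0.3813 = 4.627 + 1.620 = 6.247 mg/L.
DO = C_s − D = 9.84 − 6.247 = 3.593 mg/L.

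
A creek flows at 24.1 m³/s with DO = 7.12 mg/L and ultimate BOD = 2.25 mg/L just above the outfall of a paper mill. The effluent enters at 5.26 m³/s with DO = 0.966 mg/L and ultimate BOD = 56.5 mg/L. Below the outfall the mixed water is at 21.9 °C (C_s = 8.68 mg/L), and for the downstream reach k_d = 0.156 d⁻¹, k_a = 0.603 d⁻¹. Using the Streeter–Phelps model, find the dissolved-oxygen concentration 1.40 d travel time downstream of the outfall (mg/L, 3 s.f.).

Mixed DO = (24.1×7.12 + 5.26×0.966)/(24.1+5.26) = 176.7/29.36 = 6.017 mg/L.
Mixed L₀ = (24.1×2.25 + 5.26×56.5)/(29.36) = 351.4/29.36 = 11.97 mg/L.
Initial deficit D₀ = C_s − DO₀ = 8.68 − 6.017 = 2.663 mg/L.
D(1.40) = [0.156×11.97/(0.603−0.156)](e^(−0.156×1.40) − e^(−0.603×1.40)) + 2.663 e^(−0.603×1.40)
= 4.177 × (0.8038 − 0.4299) + 2.663 × 0.4299 = 2.706 mg/L.
DO = 8.68 − 2.706 = 5.974 mg/L.

DO ≈ 5.97 mg/L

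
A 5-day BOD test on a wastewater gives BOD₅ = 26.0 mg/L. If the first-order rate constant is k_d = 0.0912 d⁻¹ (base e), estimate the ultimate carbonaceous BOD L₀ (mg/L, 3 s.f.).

BOD₅ = L₀(1 − e^(−5k_d)) ⇒ L₀ = BOD₅ / (1 − e^(−5×0.0912))
= 26.0 / (1 − 0.6338) = 26.0 / 0.3662 = 71.00 mg/L.

L₀ ≈ 71.0 mg/L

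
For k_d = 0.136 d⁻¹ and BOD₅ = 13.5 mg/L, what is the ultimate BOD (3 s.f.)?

BOD₅ = L₀(1 − e^(−5k_d)) ⇒ L₀ = BOD₅ / (1 − e^(−5×0.136))
= 13.5 / (1 − 0.5066) = 13.5 / 0.4934 = 27.36 mg/L.

L₀ ≈ 27.4 mg/L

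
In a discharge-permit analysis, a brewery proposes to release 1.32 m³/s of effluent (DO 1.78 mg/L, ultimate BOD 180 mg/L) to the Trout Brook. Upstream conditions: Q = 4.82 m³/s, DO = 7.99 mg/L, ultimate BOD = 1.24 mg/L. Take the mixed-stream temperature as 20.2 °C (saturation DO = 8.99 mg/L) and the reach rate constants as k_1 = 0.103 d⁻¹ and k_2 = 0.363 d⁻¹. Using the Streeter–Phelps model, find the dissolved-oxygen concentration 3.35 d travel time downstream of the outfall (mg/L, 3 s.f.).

DO ≈ 1.83 mg/L

Mixed DO = (4.82×7.99 + 1.32×1.78)/(4.82+1.32) = 40.86/6.140 = 6.655 mg/L.
Mixed L₀ = (4.82×1.24 + 1.32×180)/(6.140) = 243.6/6.140 = 39.67 mg/L.
Initial deficit D₀ = C_s − DO₀ = 8.99 − 6.655 = 2.335 mg/L.
D(3.35) = [0.103×39.67/(0.363−0.103)](e^(−0.103×3.35) − e^(−0.363×3.35)) + 2.335 e^(−0.363×3.35)
= 15.72 × (0.7082 − 0.2964) + 2.335 × 0.2964 = 7.164 mg/L.
DO = 8.99 − 7.164 = 1.826 mg/L.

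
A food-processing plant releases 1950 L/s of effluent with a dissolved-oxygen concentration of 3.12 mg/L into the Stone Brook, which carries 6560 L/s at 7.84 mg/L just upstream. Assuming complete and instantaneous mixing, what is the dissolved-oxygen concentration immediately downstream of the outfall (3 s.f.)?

6.76 mg/L

Flow-weighted mixing: C = (Q_r C_r + Q_w C_w)/(Q_r + Q_w)
= (6560×7.84 + 1950×3.12)/(6560 + 1950) = 57510/8510 = 6.758 mg/L.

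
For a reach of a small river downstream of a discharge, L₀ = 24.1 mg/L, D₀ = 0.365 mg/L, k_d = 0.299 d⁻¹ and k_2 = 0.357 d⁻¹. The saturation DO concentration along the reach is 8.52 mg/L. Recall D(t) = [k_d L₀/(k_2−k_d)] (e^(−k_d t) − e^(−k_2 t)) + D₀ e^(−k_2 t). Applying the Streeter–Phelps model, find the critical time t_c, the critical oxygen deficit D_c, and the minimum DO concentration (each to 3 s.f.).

At the critical point dD/dt = 0, so k_d L₀ e^(−k_d t) = k_2 D. Substituting D(t) from the Streeter–Phelps equation and solving for t gives
t_c = ln[(k_2/k_d)(1 − D₀(k_2−k_d)/(k_d L₀))] / (k_2−k_d).
Here k_2−k_d = 0.05800 d⁻¹ and 1 − D₀(k_2−k_d)/(k_d L₀) = 1 − 0.365×0.05800/(0.299×24.1) = 0.9971, so
t_c = ln(1.194 × 0.9971) / 0.05800 = 0.1744 / 0.05800 = 3.006 d.
D_c = (k_d/k_2) L₀ e^(−k_d t_c) = (0.299/0.357) × 24.1 × e^(−0.299×3.006) = 0.8375 × 24.1 × 0.4071 = 8.216 mg/L.
Minimum DO = C_s − D_c = 8.52 − 8.216 = 0.3037 mg/L.

t_c ≈ 3.01 d; D_c ≈ 8.22 mg/L; min DO ≈ 0.304 mg/L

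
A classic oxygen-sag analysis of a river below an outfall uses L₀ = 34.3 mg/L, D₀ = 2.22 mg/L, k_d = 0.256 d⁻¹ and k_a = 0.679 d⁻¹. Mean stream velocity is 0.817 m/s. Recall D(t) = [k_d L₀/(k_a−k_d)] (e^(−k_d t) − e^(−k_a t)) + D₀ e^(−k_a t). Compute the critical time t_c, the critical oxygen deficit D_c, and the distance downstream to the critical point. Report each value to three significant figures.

t_c ≈ 2.04 d; D_c ≈ 7.67 mg/L; x_c ≈ 144 km

t_c = [1/(k_a−k_d)] ln[(k_a/k_d)(1 − D₀(k_a−k_d)/(k_d L₀))]
= [1/(0.679−0.256)] ln[(0.679/0.256)(1 − 2.22×0.4230/(0.256×34.3))]
= (1/0.4230) ln[2.652 × 0.8931] = 2.364 × ln(2.369) = 2.364 × 0.8623 = 2.039 d.
L(t_c) = L₀ e^(−k_d t_c) = 34.3 × 0.5934 = 20.35 mg/L, and at the critical point k_a D_c = k_d L, so D_c = (0.256/0.679) × 20.35 = 7.674 mg/L.
x_c = v t_c = 0.817 m/s × 2.039 d × 86400 s/d = 143900 m ≈ 144 km.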